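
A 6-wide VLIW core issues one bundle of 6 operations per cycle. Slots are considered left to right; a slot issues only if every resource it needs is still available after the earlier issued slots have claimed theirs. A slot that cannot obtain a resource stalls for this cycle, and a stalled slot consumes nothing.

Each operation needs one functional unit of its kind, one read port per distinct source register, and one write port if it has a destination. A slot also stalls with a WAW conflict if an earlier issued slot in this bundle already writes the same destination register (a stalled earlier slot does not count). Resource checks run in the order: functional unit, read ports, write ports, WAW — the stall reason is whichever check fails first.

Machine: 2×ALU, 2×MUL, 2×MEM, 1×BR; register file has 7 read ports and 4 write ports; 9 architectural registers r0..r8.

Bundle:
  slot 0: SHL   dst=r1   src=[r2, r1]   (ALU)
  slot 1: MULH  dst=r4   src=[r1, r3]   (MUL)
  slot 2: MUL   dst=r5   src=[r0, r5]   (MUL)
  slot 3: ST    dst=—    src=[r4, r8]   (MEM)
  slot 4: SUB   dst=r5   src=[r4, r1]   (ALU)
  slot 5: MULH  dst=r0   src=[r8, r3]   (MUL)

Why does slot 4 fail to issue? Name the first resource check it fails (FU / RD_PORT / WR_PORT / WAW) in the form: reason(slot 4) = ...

(0) want 1×ALU +2rd +1wr — yes → AL1|MU2|ME2|BR1|rd5|wr3
(1) want 1×MUL +2rd +1wr — yes → AL1|MU1|ME2|BR1|rd3|wr2
(2) want 1×MUL +2rd +1wr — yes → AL1|MU0|ME2|BR1|rd1|wr1
(3) want 1×MEM +2rd +0wr — RD_PORT → AL1|MU0|ME2|BR1|rd1|wr1
(4) want 1×ALU +2rd +1wr — RD_PORT → AL1|MU0|ME2|BR1|rd1|wr1
(5) want 1×MUL +2rd +1wr — FU → AL1|MU0|ME2|BR1|rd1|wr1

reason(slot 4) = RD_PORT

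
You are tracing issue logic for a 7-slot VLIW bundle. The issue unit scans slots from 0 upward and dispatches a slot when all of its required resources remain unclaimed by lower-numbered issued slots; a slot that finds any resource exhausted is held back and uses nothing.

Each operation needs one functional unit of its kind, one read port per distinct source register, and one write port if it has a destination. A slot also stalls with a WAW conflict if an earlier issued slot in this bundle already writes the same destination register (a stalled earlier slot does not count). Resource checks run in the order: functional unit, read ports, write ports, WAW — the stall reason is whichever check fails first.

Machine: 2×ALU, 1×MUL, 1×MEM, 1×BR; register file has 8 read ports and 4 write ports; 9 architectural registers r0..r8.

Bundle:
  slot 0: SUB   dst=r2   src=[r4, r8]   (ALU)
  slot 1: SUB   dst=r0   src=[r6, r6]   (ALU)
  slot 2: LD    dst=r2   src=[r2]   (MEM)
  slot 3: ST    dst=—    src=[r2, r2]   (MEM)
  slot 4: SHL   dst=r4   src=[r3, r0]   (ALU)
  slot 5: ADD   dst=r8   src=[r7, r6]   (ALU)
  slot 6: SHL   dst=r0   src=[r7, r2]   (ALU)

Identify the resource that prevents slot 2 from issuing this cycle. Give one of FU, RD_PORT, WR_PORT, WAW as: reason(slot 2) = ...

  0. ALU→r2 ⇒ go  {1A/1Mu/1Ld/1B | 6r 3w}
  1. ALU→r0 ⇒ go  {0A/1Mu/1Ld/1B | 5r 2w}
  2. MEM→r2 ⇒ no(WAW)  {0A/1Mu/1Ld/1B | 5r 2w}
  3. MEM ⇒ go  {0A/1Mu/0Ld/1B | 4r 2w}
  4. ALU→r4 ⇒ no(FU)  {0A/1Mu/0Ld/1B | 4r 2w}
  5. ALU→r8 ⇒ no(FU)  {0A/1Mu/0Ld/1B | 4r 2w}
  6. ALU→r0 ⇒ no(FU)  {0A/1Mu/0Ld/1B | 4r 2w}

reason(slot 2) = WAW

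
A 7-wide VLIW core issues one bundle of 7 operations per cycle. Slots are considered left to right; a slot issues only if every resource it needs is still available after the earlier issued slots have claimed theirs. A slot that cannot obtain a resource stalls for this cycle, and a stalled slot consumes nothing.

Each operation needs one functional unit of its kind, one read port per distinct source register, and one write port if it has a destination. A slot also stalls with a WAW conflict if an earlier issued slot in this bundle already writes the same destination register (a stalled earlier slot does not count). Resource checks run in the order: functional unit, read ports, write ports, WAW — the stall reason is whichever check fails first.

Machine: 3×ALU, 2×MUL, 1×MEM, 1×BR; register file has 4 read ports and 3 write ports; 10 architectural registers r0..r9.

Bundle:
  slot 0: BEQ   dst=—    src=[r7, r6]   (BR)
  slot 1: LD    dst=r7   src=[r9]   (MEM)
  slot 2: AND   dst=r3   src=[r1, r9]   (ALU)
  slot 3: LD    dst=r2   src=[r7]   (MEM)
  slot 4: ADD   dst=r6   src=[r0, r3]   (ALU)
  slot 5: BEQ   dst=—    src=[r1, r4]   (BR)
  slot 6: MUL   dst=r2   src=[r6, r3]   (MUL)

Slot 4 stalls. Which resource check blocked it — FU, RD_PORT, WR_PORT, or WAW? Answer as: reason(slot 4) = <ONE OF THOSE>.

  0. BR ⇒ go  {3A/2Mu/1Ld/0B | 2r 3w}
  1. MEM→r7 ⇒ go  {3A/2Mu/0Ld/0B | 1r 2w}
  2. ALU→r3 ⇒ no(RD_PORT)  {3A/2Mu/0Ld/0B | 1r 2w}
  3. MEM→r2 ⇒ no(FU)  {3A/2Mu/0Ld/0B | 1r 2w}
  4. ALU→r6 ⇒ no(RD_PORT)  {3A/2Mu/0Ld/0B | 1r 2w}
  5. BR ⇒ no(FU)  {3A/2Mu/0Ld/0B | 1r 2w}
  6. MUL→r2 ⇒ no(RD_PORT)  {3A/2Mu/0Ld/0B | 1r 2w}

reason(slot 4) = RD_PORT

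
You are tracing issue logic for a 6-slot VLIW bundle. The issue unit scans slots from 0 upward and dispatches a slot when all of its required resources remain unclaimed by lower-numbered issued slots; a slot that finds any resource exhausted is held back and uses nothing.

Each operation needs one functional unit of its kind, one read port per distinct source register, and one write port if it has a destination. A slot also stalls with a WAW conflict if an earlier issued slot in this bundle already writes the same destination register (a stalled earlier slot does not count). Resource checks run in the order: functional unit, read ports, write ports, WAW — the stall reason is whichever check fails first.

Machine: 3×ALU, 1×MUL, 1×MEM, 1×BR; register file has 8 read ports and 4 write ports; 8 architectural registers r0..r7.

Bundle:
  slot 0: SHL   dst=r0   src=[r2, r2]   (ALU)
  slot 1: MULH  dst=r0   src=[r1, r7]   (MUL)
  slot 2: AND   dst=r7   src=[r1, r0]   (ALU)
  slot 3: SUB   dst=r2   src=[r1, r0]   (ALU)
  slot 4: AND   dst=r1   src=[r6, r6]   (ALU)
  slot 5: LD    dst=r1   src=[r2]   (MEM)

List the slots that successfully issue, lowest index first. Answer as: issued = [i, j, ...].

issued = [0, 2, 3, 5]

slot 0 (ALU): ISSUE — free A2,Mu1,Ld1,B1 rp7 wp3
slot 1 (MUL): stall WAW — free A2,Mu1,Ld1,B1 rp7 wp3
slot 2 (ALU): ISSUE — free A1,Mu1,Ld1,B1 rp5 wp2
slot 3 (ALU): ISSUE — free A0,Mu1,Ld1,B1 rp3 wp1
slot 4 (ALU): stall FU — free A0,Mu1,Ld1,B1 rp3 wp1
slot 5 (MEM): ISSUE — free A0,Mu1,Ld0,B1 rp2 wp0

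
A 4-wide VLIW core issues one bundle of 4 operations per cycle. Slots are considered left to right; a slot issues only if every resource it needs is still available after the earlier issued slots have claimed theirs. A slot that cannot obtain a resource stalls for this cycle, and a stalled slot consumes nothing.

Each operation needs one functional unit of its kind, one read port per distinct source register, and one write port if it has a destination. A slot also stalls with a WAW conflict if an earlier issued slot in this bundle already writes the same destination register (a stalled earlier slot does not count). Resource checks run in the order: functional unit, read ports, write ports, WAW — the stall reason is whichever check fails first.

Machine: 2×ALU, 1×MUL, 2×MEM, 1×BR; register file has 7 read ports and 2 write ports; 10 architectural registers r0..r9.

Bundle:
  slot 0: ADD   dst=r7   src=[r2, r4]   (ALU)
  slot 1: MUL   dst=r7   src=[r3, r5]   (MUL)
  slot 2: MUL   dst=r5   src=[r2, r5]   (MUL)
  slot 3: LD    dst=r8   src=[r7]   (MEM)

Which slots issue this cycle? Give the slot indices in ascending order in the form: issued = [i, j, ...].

slot 0 (ALU): ISSUE — free A1,Mu1,Ld2,B1 rp5 wp1
slot 1 (MUL): stall WAW — free A1,Mu1,Ld2,B1 rp5 wp1
slot 2 (MUL): ISSUE — free A1,Mu0,Ld2,B1 rp3 wp0
slot 3 (MEM): stall WR_PORT — free A1,Mu0,Ld2,B1 rp3 wp0

issued = [0, 2]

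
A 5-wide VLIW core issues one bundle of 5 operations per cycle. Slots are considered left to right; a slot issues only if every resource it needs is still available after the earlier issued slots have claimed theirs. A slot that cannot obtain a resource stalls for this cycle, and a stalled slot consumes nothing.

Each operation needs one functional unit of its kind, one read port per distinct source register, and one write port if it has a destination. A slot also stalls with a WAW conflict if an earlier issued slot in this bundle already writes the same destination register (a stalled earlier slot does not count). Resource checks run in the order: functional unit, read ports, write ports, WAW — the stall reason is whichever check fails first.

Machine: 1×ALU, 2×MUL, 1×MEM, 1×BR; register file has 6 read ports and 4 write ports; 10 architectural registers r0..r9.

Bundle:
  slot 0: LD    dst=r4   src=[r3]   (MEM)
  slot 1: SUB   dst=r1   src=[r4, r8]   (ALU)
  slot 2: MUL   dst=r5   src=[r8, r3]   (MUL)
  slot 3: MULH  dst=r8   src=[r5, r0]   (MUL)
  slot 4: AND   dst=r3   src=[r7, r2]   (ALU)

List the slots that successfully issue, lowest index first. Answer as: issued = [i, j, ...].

  0. MEM→r4 ⇒ go  {1A/2Mu/0Ld/1B | 5r 3w}
  1. ALU→r1 ⇒ go  {0A/2Mu/0Ld/1B | 3r 2w}
  2. MUL→r5 ⇒ go  {0A/1Mu/0Ld/1B | 1r 1w}
  3. MUL→r8 ⇒ no(RD_PORT)  {0A/1Mu/0Ld/1B | 1r 1w}
  4. ALU→r3 ⇒ no(FU)  {0A/1Mu/0Ld/1B | 1r 1w}

issued = [0, 1, 2]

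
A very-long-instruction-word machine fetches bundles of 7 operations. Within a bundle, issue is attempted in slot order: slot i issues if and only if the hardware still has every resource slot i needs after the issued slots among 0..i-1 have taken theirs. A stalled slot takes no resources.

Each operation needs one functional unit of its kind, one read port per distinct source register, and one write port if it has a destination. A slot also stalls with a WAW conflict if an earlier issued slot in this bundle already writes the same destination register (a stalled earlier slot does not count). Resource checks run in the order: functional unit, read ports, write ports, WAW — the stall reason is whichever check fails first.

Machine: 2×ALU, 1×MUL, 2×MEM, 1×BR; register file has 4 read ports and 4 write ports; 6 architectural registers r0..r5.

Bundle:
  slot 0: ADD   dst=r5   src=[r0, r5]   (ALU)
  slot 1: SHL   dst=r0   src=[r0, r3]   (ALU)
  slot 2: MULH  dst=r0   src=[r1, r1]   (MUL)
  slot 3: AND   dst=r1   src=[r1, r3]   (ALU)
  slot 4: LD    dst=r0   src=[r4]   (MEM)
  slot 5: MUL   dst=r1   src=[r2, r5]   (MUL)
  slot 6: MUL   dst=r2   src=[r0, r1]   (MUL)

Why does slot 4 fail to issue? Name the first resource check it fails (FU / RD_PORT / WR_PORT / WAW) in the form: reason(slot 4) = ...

(0) want 1×ALU +2rd +1wr — yes → AL1|MU1|ME2|BR1|rd2|wr3
(1) want 1×ALU +2rd +1wr — yes → AL0|MU1|ME2|BR1|rd0|wr2
(2) want 1×MUL +1rd +1wr — RD_PORT → AL0|MU1|ME2|BR1|rd0|wr2
(3) want 1×ALU +2rd +1wr — FU → AL0|MU1|ME2|BR1|rd0|wr2
(4) want 1×MEM +1rd +1wr — RD_PORT → AL0|MU1|ME2|BR1|rd0|wr2
(5) want 1×MUL +2rd +1wr — RD_PORT → AL0|MU1|ME2|BR1|rd0|wr2
(6) want 1×MUL +2rd +1wr — RD_PORT → AL0|MU1|ME2|BR1|rd0|wr2

reason(slot 4) = RD_PORT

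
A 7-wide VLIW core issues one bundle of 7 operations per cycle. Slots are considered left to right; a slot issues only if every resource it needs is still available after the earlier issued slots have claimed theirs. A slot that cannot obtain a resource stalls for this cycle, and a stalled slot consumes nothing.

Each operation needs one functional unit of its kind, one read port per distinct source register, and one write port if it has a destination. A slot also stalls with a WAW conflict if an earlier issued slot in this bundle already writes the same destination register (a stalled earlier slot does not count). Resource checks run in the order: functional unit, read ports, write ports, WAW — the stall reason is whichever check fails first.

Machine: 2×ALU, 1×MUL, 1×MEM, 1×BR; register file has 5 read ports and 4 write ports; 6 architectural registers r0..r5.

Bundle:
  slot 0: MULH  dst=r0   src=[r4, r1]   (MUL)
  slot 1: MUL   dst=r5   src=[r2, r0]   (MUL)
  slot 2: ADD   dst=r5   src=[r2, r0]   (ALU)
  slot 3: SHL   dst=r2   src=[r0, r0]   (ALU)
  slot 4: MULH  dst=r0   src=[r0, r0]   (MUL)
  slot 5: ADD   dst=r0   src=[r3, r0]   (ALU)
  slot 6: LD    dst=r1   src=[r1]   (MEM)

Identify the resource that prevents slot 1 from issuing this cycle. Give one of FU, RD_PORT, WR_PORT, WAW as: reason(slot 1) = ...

  0. MUL→r0 ⇒ go  {2A/0Mu/1Ld/1B | 3r 3w}
  1. MUL→r5 ⇒ no(FU)  {2A/0Mu/1Ld/1B | 3r 3w}
  2. ALU→r5 ⇒ go  {1A/0Mu/1Ld/1B | 1r 2w}
  3. ALU→r2 ⇒ go  {0A/0Mu/1Ld/1B | 0r 1w}
  4. MUL→r0 ⇒ no(FU)  {0A/0Mu/1Ld/1B | 0r 1w}
  5. ALU→r0 ⇒ no(FU)  {0A/0Mu/1Ld/1B | 0r 1w}
  6. MEM→r1 ⇒ no(RD_PORT)  {0A/0Mu/1Ld/1B | 0r 1w}

reason(slot 1) = FU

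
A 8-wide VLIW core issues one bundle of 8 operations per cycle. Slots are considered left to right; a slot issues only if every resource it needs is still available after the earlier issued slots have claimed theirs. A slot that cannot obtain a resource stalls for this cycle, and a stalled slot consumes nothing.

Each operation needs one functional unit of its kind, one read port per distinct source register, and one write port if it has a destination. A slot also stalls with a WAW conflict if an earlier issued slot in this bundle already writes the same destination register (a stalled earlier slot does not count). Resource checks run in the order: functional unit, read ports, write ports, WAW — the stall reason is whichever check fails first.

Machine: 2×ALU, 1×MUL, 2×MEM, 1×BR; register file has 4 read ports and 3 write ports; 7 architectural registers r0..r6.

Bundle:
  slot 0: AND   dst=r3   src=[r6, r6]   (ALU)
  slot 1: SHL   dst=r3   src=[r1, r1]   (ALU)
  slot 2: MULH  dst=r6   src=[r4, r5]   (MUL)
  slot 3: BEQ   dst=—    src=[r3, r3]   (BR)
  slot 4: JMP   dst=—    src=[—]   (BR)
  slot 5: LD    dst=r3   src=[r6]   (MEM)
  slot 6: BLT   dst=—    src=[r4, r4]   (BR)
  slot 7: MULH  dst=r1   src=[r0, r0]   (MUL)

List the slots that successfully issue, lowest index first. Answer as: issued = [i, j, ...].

#0 ALU src=r6,r6 dispatched  <A:1 Mu:1 Ld:2 B:1 rd:3 wr:2>
#1 ALU src=r1,r1 held:WAW  <A:1 Mu:1 Ld:2 B:1 rd:3 wr:2>
#2 MUL src=r4,r5 dispatched  <A:1 Mu:0 Ld:2 B:1 rd:1 wr:1>
#3 BR src=r3,r3 dispatched  <A:1 Mu:0 Ld:2 B:0 rd:0 wr:1>
#4 BR src=- held:FU  <A:1 Mu:0 Ld:2 B:0 rd:0 wr:1>
#5 MEM src=r6 held:RD_PORT  <A:1 Mu:0 Ld:2 B:0 rd:0 wr:1>
#6 BR src=r4,r4 held:FU  <A:1 Mu:0 Ld:2 B:0 rd:0 wr:1>
#7 MUL src=r0,r0 held:FU  <A:1 Mu:0 Ld:2 B:0 rd:0 wr:1>

issued = [0, 2, 3]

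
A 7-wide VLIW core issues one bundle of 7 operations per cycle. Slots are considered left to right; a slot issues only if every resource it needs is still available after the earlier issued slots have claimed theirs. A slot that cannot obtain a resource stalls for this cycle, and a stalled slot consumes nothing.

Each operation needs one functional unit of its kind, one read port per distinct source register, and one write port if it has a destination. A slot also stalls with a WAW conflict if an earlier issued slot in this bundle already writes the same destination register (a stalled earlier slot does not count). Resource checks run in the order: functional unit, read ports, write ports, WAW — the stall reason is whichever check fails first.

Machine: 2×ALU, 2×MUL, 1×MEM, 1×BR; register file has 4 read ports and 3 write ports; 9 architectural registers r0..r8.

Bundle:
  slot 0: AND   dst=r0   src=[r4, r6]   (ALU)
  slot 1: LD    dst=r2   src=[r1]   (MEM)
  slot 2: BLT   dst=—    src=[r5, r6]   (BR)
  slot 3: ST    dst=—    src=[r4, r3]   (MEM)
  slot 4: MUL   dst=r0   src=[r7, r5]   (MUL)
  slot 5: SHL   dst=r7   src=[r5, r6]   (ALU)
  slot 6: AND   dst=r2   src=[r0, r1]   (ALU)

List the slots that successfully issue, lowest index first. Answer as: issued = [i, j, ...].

issued = [0, 1]

(0) want 1×ALU +2rd +1wr — yes → AL1|MU2|ME1|BR1|rd2|wr2
(1) want 1×MEM +1rd +1wr — yes → AL1|MU2|ME0|BR1|rd1|wr1
(2) want 1×BR +2rd +0wr — RD_PORT → AL1|MU2|ME0|BR1|rd1|wr1
(3) want 1×MEM +2rd +0wr — FU → AL1|MU2|ME0|BR1|rd1|wr1
(4) want 1×MUL +2rd +1wr — RD_PORT → AL1|MU2|ME0|BR1|rd1|wr1
(5) want 1×ALU +2rd +1wr — RD_PORT → AL1|MU2|ME0|BR1|rd1|wr1
(6) want 1×ALU +2rd +1wr — RD_PORT → AL1|MU2|ME0|BR1|rd1|wr1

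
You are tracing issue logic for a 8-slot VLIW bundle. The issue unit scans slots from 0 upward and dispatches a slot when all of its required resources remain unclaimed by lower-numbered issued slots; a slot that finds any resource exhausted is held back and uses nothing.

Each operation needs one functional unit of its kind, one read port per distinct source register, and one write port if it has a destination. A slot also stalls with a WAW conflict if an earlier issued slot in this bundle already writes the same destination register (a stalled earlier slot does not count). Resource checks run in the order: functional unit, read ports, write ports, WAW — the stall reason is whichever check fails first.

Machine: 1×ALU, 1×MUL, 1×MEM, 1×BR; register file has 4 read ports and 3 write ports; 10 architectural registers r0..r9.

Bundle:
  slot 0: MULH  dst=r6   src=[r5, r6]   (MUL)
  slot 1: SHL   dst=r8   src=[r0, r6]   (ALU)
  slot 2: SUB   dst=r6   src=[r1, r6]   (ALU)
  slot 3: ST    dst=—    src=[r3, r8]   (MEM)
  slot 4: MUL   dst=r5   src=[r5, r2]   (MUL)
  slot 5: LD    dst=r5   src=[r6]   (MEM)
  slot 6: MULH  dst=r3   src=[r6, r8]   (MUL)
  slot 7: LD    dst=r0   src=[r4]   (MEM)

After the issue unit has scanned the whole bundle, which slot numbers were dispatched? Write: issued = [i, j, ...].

issued = [0, 1]

[0] MUL needs rd=2 wr=1: ok; after: ALU=1 MUL=0 MEM=1 BR=1, R=2, W=2
[1] ALU needs rd=2 wr=1: ok; after: ALU=0 MUL=0 MEM=1 BR=1, R=0, W=1
[2] ALU needs rd=2 wr=1: FU; after: ALU=0 MUL=0 MEM=1 BR=1, R=0, W=1
[3] MEM needs rd=2 wr=0: RD_PORT; after: ALU=0 MUL=0 MEM=1 BR=1, R=0, W=1
[4] MUL needs rd=2 wr=1: FU; after: ALU=0 MUL=0 MEM=1 BR=1, R=0, W=1
[5] MEM needs rd=1 wr=1: RD_PORT; after: ALU=0 MUL=0 MEM=1 BR=1, R=0, W=1
[6] MUL needs rd=2 wr=1: FU; after: ALU=0 MUL=0 MEM=1 BR=1, R=0, W=1
[7] MEM needs rd=1 wr=1: RD_PORT; after: ALU=0 MUL=0 MEM=1 BR=1, R=0, W=1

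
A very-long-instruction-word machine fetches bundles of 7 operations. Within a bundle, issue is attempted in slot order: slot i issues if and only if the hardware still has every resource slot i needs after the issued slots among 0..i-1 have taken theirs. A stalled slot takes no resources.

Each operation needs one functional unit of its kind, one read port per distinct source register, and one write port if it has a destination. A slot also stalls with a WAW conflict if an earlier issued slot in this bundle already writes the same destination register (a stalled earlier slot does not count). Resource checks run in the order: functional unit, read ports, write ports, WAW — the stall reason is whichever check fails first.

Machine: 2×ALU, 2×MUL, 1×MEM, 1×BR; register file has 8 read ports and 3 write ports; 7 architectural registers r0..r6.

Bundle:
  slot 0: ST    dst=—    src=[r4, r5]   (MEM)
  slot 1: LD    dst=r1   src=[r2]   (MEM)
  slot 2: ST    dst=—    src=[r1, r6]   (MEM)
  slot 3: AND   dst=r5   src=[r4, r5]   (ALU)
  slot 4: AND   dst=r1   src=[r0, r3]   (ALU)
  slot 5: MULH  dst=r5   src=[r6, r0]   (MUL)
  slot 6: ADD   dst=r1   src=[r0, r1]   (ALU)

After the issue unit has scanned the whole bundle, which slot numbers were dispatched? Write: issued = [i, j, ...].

  0. MEM ⇒ go  {2A/2Mu/0Ld/1B | 6r 3w}
  1. MEM→r1 ⇒ no(FU)  {2A/2Mu/0Ld/1B | 6r 3w}
  2. MEM ⇒ no(FU)  {2A/2Mu/0Ld/1B | 6r 3w}
  3. ALU→r5 ⇒ go  {1A/2Mu/0Ld/1B | 4r 2w}
  4. ALU→r1 ⇒ go  {0A/2Mu/0Ld/1B | 2r 1w}
  5. MUL→r5 ⇒ no(WAW)  {0A/2Mu/0Ld/1B | 2r 1w}
  6. ALU→r1 ⇒ no(FU)  {0A/2Mu/0Ld/1B | 2r 1w}

issued = [0, 3, 4]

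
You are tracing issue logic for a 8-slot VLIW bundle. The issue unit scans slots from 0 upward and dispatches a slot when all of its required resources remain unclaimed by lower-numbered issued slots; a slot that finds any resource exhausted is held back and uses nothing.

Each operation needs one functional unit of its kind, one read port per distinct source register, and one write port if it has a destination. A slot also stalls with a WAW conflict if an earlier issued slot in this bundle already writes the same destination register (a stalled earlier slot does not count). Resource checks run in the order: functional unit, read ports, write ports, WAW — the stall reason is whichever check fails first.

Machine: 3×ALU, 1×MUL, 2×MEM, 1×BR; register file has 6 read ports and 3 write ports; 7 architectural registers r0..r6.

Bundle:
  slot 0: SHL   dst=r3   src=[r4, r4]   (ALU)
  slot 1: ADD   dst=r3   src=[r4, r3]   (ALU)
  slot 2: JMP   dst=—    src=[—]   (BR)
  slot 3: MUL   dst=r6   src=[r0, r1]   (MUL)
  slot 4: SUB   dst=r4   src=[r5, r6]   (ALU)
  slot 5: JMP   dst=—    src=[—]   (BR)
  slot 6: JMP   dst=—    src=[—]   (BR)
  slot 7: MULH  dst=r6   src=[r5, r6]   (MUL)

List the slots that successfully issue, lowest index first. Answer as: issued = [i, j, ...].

issued = [0, 2, 3, 4]

slot 0 (ALU): ISSUE — free A2,Mu1,Ld2,B1 rp5 wp2
slot 1 (ALU): stall WAW — free A2,Mu1,Ld2,B1 rp5 wp2
slot 2 (BR): ISSUE — free A2,Mu1,Ld2,B0 rp5 wp2
slot 3 (MUL): ISSUE — free A2,Mu0,Ld2,B0 rp3 wp1
slot 4 (ALU): ISSUE — free A1,Mu0,Ld2,B0 rp1 wp0
slot 5 (BR): stall FU — free A1,Mu0,Ld2,B0 rp1 wp0
slot 6 (BR): stall FU — free A1,Mu0,Ld2,B0 rp1 wp0
slot 7 (MUL): stall FU — free A1,Mu0,Ld2,B0 rp1 wp0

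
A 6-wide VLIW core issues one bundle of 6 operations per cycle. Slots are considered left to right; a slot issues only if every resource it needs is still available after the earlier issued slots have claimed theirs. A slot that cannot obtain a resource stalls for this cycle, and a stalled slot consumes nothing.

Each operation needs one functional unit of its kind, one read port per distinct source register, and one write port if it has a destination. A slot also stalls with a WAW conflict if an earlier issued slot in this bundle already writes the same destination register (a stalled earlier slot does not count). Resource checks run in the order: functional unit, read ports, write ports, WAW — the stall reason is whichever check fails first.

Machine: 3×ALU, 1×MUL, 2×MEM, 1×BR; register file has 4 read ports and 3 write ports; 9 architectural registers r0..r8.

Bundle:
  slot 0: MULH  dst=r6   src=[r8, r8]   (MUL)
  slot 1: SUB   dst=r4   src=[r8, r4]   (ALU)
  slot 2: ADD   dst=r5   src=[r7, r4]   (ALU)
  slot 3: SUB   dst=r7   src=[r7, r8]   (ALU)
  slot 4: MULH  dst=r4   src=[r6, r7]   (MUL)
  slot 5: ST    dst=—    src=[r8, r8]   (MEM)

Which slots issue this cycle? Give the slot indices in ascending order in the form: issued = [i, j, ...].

slot 0 (MUL): ISSUE — free A3,Mu0,Ld2,B1 rp3 wp2
slot 1 (ALU): ISSUE — free A2,Mu0,Ld2,B1 rp1 wp1
slot 2 (ALU): stall RD_PORT — free A2,Mu0,Ld2,B1 rp1 wp1
slot 3 (ALU): stall RD_PORT — free A2,Mu0,Ld2,B1 rp1 wp1
slot 4 (MUL): stall FU — free A2,Mu0,Ld2,B1 rp1 wp1
slot 5 (MEM): ISSUE — free A2,Mu0,Ld1,B1 rp0 wp1

issued = [0, 1, 5]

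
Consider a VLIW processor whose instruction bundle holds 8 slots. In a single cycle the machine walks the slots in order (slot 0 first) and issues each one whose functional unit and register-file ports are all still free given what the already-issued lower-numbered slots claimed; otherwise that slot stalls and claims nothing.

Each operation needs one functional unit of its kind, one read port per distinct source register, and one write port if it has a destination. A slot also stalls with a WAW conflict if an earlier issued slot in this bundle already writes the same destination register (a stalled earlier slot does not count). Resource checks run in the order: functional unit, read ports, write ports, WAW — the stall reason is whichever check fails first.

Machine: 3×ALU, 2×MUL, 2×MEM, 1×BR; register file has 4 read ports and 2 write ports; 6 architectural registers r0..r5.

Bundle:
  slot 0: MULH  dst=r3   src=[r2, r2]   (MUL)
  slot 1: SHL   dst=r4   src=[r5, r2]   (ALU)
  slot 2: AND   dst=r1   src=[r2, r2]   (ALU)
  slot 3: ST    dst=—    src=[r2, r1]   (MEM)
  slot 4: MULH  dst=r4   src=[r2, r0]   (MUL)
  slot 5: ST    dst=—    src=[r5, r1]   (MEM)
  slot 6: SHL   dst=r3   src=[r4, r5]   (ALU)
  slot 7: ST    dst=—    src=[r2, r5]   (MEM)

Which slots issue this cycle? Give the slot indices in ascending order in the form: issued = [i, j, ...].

issued = [0, 1]

slot 0 (MUL): ISSUE — free A3,Mu1,Ld2,B1 rp3 wp1
slot 1 (ALU): ISSUE — free A2,Mu1,Ld2,B1 rp1 wp0
slot 2 (ALU): stall WR_PORT — free A2,Mu1,Ld2,B1 rp1 wp0
slot 3 (MEM): stall RD_PORT — free A2,Mu1,Ld2,B1 rp1 wp0
slot 4 (MUL): stall RD_PORT — free A2,Mu1,Ld2,B1 rp1 wp0
slot 5 (MEM): stall RD_PORT — free A2,Mu1,Ld2,B1 rp1 wp0
slot 6 (ALU): stall RD_PORT — free A2,Mu1,Ld2,B1 rp1 wp0
slot 7 (MEM): stall RD_PORT — free A2,Mu1,Ld2,B1 rp1 wp0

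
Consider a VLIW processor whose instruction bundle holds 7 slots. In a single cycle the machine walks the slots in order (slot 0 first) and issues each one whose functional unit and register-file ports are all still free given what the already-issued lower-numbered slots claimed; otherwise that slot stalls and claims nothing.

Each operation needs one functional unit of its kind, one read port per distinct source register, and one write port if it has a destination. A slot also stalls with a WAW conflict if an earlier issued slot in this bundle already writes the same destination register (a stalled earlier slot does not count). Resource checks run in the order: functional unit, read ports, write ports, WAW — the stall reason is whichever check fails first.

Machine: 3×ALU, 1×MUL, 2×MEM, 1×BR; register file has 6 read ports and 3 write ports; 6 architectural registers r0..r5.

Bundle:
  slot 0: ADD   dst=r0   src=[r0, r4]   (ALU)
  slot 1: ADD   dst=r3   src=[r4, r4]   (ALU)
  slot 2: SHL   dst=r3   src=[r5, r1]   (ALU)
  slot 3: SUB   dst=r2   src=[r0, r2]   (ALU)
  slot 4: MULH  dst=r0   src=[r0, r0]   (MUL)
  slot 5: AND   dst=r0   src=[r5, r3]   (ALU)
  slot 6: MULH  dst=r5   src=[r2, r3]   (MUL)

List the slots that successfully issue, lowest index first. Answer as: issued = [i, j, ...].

issued = [0, 1, 3]

[0] ALU needs rd=2 wr=1: ok; after: ALU=2 MUL=1 MEM=2 BR=1, R=4, W=2
[1] ALU needs rd=1 wr=1: ok; after: ALU=1 MUL=1 MEM=2 BR=1, R=3, W=1
[2] ALU needs rd=2 wr=1: WAW; after: ALU=1 MUL=1 MEM=2 BR=1, R=3, W=1
[3] ALU needs rd=2 wr=1: ok; after: ALU=0 MUL=1 MEM=2 BR=1, R=1, W=0
[4] MUL needs rd=1 wr=1: WR_PORT; after: ALU=0 MUL=1 MEM=2 BR=1, R=1, W=0
[5] ALU needs rd=2 wr=1: FU; after: ALU=0 MUL=1 MEM=2 BR=1, R=1, W=0
[6] MUL needs rd=2 wr=1: RD_PORT; after: ALU=0 MUL=1 MEM=2 BR=1, R=1, W=0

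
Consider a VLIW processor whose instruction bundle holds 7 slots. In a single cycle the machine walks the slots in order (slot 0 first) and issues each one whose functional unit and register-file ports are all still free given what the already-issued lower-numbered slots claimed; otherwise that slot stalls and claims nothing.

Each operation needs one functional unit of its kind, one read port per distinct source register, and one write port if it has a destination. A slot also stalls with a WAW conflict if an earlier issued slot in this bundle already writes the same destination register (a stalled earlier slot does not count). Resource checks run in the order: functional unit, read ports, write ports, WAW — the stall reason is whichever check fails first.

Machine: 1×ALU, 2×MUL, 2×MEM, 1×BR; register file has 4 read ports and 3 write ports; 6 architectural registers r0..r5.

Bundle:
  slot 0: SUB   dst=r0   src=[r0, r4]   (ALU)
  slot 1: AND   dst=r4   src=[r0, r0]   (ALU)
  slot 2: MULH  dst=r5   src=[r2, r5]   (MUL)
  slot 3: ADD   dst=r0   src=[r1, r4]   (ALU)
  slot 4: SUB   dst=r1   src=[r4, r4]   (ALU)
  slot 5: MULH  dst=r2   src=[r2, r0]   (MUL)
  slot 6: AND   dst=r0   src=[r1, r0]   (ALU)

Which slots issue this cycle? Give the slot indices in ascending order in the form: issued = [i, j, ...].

issued = [0, 2]

[0] ALU needs rd=2 wr=1: ok; after: ALU=0 MUL=2 MEM=2 BR=1, R=2, W=2
[1] ALU needs rd=1 wr=1: FU; after: ALU=0 MUL=2 MEM=2 BR=1, R=2, W=2
[2] MUL needs rd=2 wr=1: ok; after: ALU=0 MUL=1 MEM=2 BR=1, R=0, W=1
[3] ALU needs rd=2 wr=1: FU; after: ALU=0 MUL=1 MEM=2 BR=1, R=0, W=1
[4] ALU needs rd=1 wr=1: FU; after: ALU=0 MUL=1 MEM=2 BR=1, R=0, W=1
[5] MUL needs rd=2 wr=1: RD_PORT; after: ALU=0 MUL=1 MEM=2 BR=1, R=0, W=1
[6] ALU needs rd=2 wr=1: FU; after: ALU=0 MUL=1 MEM=2 BR=1, R=0, W=1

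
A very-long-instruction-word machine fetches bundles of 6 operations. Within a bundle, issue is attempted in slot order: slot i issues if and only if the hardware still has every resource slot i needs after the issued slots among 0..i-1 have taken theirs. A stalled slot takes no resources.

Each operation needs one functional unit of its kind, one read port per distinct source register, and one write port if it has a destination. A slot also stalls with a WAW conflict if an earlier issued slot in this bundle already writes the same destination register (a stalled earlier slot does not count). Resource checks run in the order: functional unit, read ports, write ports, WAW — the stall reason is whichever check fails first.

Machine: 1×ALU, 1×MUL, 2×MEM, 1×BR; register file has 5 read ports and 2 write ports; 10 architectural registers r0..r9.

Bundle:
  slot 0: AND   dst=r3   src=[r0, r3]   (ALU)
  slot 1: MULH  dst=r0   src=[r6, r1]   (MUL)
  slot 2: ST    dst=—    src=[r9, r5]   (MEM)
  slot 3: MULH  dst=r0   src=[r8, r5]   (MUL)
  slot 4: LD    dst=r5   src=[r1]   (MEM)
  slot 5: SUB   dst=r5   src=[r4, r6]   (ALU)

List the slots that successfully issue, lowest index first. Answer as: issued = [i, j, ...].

issued = [0, 1]

[0] ALU needs rd=2 wr=1: ok; after: ALU=0 MUL=1 MEM=2 BR=1, R=3, W=1
[1] MUL needs rd=2 wr=1: ok; after: ALU=0 MUL=0 MEM=2 BR=1, R=1, W=0
[2] MEM needs rd=2 wr=0: RD_PORT; after: ALU=0 MUL=0 MEM=2 BR=1, R=1, W=0
[3] MUL needs rd=2 wr=1: FU; after: ALU=0 MUL=0 MEM=2 BR=1, R=1, W=0
[4] MEM needs rd=1 wr=1: WR_PORT; after: ALU=0 MUL=0 MEM=2 BR=1, R=1, W=0
[5] ALU needs rd=2 wr=1: FU; after: ALU=0 MUL=0 MEM=2 BR=1, R=1, W=0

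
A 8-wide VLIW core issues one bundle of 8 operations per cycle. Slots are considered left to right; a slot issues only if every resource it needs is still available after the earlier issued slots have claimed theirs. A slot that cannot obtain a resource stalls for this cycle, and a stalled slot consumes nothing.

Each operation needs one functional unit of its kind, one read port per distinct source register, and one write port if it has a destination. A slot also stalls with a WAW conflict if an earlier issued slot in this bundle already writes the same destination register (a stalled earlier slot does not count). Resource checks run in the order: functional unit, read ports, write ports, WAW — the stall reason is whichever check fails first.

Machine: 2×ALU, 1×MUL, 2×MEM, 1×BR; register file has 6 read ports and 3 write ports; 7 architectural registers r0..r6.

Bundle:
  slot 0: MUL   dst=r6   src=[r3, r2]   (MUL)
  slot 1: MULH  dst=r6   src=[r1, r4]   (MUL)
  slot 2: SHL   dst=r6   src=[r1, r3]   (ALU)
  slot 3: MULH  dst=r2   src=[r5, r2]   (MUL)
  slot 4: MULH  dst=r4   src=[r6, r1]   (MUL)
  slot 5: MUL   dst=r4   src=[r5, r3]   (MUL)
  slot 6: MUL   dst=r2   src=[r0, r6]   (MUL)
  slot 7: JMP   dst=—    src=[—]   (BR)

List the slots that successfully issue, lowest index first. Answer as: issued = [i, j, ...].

issued = [0, 7]

[0] MUL needs rd=2 wr=1: ok; after: ALU=2 MUL=0 MEM=2 BR=1, R=4, W=2
[1] MUL needs rd=2 wr=1: FU; after: ALU=2 MUL=0 MEM=2 BR=1, R=4, W=2
[2] ALU needs rd=2 wr=1: WAW; after: ALU=2 MUL=0 MEM=2 BR=1, R=4, W=2
[3] MUL needs rd=2 wr=1: FU; after: ALU=2 MUL=0 MEM=2 BR=1, R=4, W=2
[4] MUL needs rd=2 wr=1: FU; after: ALU=2 MUL=0 MEM=2 BR=1, R=4, W=2
[5] MUL needs rd=2 wr=1: FU; after: ALU=2 MUL=0 MEM=2 BR=1, R=4, W=2
[6] MUL needs rd=2 wr=1: FU; after: ALU=2 MUL=0 MEM=2 BR=1, R=4, W=2
[7] BR needs rd=0 wr=0: ok; after: ALU=2 MUL=0 MEM=2 BR=0, R=4, W=2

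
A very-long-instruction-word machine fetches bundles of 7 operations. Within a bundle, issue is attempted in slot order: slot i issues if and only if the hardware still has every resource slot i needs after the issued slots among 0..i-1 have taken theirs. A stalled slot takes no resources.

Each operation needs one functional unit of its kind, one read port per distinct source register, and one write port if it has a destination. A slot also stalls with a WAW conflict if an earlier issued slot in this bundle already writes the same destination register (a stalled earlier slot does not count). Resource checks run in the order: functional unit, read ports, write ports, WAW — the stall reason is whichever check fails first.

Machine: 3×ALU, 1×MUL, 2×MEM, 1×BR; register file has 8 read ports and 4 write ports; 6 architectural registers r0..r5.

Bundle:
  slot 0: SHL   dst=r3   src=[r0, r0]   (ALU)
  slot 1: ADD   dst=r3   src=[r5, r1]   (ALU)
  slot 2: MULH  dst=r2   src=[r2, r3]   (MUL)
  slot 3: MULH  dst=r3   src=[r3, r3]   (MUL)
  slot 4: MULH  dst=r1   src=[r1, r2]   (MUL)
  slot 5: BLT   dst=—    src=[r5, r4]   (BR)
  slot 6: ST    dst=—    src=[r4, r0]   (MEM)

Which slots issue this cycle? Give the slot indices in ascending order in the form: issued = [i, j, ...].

issued = [0, 2, 5, 6]

(0) want 1×ALU +1rd +1wr — yes → AL2|MU1|ME2|BR1|rd7|wr3
(1) want 1×ALU +2rd +1wr — WAW → AL2|MU1|ME2|BR1|rd7|wr3
(2) want 1×MUL +2rd +1wr — yes → AL2|MU0|ME2|BR1|rd5|wr2
(3) want 1×MUL +1rd +1wr — FU → AL2|MU0|ME2|BR1|rd5|wr2
(4) want 1×MUL +2rd +1wr — FU → AL2|MU0|ME2|BR1|rd5|wr2
(5) want 1×BR +2rd +0wr — yes → AL2|MU0|ME2|BR0|rd3|wr2
(6) want 1×MEM +2rd +0wr — yes → AL2|MU0|ME1|BR0|rd1|wr2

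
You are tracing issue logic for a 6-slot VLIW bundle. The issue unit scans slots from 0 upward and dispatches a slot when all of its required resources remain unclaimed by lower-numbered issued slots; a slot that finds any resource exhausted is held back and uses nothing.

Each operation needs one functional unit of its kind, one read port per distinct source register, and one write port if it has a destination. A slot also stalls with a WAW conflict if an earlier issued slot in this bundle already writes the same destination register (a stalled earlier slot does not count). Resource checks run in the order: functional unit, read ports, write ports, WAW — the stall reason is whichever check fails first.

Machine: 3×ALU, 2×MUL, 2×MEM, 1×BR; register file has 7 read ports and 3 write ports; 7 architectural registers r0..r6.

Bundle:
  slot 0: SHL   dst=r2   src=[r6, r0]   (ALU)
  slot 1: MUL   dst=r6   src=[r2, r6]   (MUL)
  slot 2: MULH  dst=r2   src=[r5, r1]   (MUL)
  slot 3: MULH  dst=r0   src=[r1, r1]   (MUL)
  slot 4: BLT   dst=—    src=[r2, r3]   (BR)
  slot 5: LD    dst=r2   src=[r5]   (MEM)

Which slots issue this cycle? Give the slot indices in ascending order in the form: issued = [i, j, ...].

issued = [0, 1, 3, 4]

[0] ALU needs rd=2 wr=1: ok; after: ALU=2 MUL=2 MEM=2 BR=1, R=5, W=2
[1] MUL needs rd=2 wr=1: ok; after: ALU=2 MUL=1 MEM=2 BR=1, R=3, W=1
[2] MUL needs rd=2 wr=1: WAW; after: ALU=2 MUL=1 MEM=2 BR=1, R=3, W=1
[3] MUL needs rd=1 wr=1: ok; after: ALU=2 MUL=0 MEM=2 BR=1, R=2, W=0
[4] BR needs rd=2 wr=0: ok; after: ALU=2 MUL=0 MEM=2 BR=0, R=0, W=0
[5] MEM needs rd=1 wr=1: RD_PORT; after: ALU=2 MUL=0 MEM=2 BR=0, R=0, W=0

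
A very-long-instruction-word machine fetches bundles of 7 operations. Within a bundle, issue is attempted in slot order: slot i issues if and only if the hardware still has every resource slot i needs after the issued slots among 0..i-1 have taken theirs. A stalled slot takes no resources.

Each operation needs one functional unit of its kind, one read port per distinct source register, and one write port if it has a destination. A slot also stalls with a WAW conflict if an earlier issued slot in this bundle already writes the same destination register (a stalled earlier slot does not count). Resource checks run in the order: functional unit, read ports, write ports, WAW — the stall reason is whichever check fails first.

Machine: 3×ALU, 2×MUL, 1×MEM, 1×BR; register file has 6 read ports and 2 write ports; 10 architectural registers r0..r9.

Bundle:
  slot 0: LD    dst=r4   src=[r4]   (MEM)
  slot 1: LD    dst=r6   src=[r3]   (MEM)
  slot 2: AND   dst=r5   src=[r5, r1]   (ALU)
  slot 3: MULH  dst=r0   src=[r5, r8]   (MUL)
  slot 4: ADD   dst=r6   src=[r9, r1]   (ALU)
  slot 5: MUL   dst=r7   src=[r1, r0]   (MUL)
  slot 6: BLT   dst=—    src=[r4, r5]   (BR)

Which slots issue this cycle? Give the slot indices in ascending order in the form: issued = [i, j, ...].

issued = [0, 2, 6]

slot 0 (MEM): ISSUE — free A3,Mu2,Ld0,B1 rp5 wp1
slot 1 (MEM): stall FU — free A3,Mu2,Ld0,B1 rp5 wp1
slot 2 (ALU): ISSUE — free A2,Mu2,Ld0,B1 rp3 wp0
slot 3 (MUL): stall WR_PORT — free A2,Mu2,Ld0,B1 rp3 wp0
slot 4 (ALU): stall WR_PORT — free A2,Mu2,Ld0,B1 rp3 wp0
slot 5 (MUL): stall WR_PORT — free A2,Mu2,Ld0,B1 rp3 wp0
slot 6 (BR): ISSUE — free A2,Mu2,Ld0,B0 rp1 wp0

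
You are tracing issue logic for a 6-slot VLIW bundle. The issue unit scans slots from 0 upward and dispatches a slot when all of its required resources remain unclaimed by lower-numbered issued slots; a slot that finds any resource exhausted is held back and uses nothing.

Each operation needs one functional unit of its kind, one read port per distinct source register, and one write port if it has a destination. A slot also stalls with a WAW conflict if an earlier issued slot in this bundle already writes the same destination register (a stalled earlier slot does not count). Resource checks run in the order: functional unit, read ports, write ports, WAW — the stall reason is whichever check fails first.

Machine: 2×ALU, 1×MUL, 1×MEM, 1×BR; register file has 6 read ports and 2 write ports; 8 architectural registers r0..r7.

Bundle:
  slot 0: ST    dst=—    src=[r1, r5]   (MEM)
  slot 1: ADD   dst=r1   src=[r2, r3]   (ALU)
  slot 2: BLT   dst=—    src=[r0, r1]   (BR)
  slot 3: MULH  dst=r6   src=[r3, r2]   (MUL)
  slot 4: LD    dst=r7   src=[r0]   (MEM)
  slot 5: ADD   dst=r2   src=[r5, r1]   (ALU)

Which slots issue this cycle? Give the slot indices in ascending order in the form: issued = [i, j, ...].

issued = [0, 1, 2]

#0 MEM src=r1,r5 dispatched  <A:2 Mu:1 Ld:0 B:1 rd:4 wr:2>
#1 ALU src=r2,r3 dispatched  <A:1 Mu:1 Ld:0 B:1 rd:2 wr:1>
#2 BR src=r0,r1 dispatched  <A:1 Mu:1 Ld:0 B:0 rd:0 wr:1>
#3 MUL src=r3,r2 held:RD_PORT  <A:1 Mu:1 Ld:0 B:0 rd:0 wr:1>
#4 MEM src=r0 held:FU  <A:1 Mu:1 Ld:0 B:0 rd:0 wr:1>
#5 ALU src=r5,r1 held:RD_PORT  <A:1 Mu:1 Ld:0 B:0 rd:0 wr:1>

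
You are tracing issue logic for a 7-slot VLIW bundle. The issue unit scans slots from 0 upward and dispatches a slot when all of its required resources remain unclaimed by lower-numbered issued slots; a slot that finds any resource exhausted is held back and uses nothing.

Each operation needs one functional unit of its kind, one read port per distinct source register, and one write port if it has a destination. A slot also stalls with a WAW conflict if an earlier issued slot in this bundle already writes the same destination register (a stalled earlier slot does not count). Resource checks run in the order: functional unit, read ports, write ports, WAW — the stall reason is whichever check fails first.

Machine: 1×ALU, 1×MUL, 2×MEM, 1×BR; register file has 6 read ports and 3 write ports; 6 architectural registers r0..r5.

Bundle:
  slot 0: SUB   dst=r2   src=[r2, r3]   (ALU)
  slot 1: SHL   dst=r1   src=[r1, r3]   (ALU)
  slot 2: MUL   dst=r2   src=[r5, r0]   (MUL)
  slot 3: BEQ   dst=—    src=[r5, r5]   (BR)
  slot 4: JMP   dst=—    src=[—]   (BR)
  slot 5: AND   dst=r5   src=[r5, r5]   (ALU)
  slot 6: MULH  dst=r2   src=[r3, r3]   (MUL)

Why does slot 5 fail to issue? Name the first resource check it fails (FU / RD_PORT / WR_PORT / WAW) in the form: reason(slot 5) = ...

reason(slot 5) = FU

#0 ALU src=r2,r3 dispatched  <A:0 Mu:1 Ld:2 B:1 rd:4 wr:2>
#1 ALU src=r1,r3 held:FU  <A:0 Mu:1 Ld:2 B:1 rd:4 wr:2>
#2 MUL src=r5,r0 held:WAW  <A:0 Mu:1 Ld:2 B:1 rd:4 wr:2>
#3 BR src=r5,r5 dispatched  <A:0 Mu:1 Ld:2 B:0 rd:3 wr:2>
#4 BR src=- held:FU  <A:0 Mu:1 Ld:2 B:0 rd:3 wr:2>
#5 ALU src=r5,r5 held:FU  <A:0 Mu:1 Ld:2 B:0 rd:3 wr:2>
#6 MUL src=r3,r3 held:WAW  <A:0 Mu:1 Ld:2 B:0 rd:3 wr:2>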